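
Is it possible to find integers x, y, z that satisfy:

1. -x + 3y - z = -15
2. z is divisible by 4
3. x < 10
Yes

Take x = 9, y = -2, z = 0. Substituting into each constraint:
  (1) (-9) + 3(-2) + 0 = -15 ✓
  (2) 0 = 4 × 0, remainder 0 ✓
  (3) 9 < 10 ✓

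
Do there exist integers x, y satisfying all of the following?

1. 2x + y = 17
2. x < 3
Yes

Take x = 0, y = 17. Substituting into each constraint:
  (1) 2(0) + 17 = 17 ✓
  (2) 0 < 3 ✓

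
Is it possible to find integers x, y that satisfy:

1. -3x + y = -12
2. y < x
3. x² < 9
Yes

Take x = 0, y = -12. Substituting into each constraint:
  (1) -3(0) + (-12) = -12 ✓
  (2) -12 < 0 ✓
  (3) x² = (0)² = 0, and 0 < 9 ✓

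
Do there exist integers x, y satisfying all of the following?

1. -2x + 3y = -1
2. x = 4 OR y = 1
Yes

Take x = 2, y = 1. Substituting into each constraint:
  (1) -2(2) + 3(1) = -1 ✓
  (2) y = 1, target 1 ✓ (second branch holds)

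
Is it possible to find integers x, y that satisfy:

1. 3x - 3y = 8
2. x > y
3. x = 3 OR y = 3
No

Even the single constraint (3x - 3y = 8) is infeasible over the integers.

  - 3x - 3y = 8: every term on the left is divisible by 3, so the LHS ≡ 0 (mod 3), but the RHS 8 is not — no integer solution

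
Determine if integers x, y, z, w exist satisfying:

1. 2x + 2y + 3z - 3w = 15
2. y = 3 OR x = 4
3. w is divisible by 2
Yes

Take x = 4, y = 2, z = 1, w = 0. Substituting into each constraint:
  (1) 2(4) + 2(2) + 3(1) - 3(0) = 15 ✓
  (2) x = 4, target 4 ✓ (second branch holds)
  (3) 0 = 2 × 0, remainder 0 ✓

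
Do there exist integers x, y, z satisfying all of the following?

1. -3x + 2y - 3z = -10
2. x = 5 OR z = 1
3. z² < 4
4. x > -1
Yes

Take x = 5, y = 4, z = 1. Substituting into each constraint:
  (1) -3(5) + 2(4) - 3(1) = -10 ✓
  (2) x = 5, target 5 ✓ (first branch holds)
  (3) z² = (1)² = 1, and 1 < 4 ✓
  (4) 5 > -1 ✓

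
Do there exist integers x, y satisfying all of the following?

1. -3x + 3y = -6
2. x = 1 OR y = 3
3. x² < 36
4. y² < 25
Yes

Take x = 1, y = -1. Substituting into each constraint:
  (1) -3(1) + 3(-1) = -6 ✓
  (2) x = 1, target 1 ✓ (first branch holds)
  (3) x² = (1)² = 1, and 1 < 36 ✓
  (4) y² = (-1)² = 1, and 1 < 25 ✓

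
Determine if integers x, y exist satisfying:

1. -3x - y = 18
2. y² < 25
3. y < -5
No

A contradictory subset is {y² < 25, y < -5}. No integer assignment can satisfy these jointly:

  - y² < 25: restricts y to |y| ≤ 4
  - y < -5: bounds one variable relative to a constant

Direct contradiction: the bounds on y require y ≥ -4 and y ≤ -6 simultaneously, which is empty.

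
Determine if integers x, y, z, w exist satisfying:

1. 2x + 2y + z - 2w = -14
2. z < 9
Yes

Take x = 0, y = 0, z = -14, w = 0. Substituting into each constraint:
  (1) 2(0) + 2(0) + (-14) - 2(0) = -14 ✓
  (2) -14 < 9 ✓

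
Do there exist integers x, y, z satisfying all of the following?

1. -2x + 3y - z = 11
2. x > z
Yes

Take x = 2, y = 5, z = 0. Substituting into each constraint:
  (1) -2(2) + 3(5) + 0 = 11 ✓
  (2) 2 > 0 ✓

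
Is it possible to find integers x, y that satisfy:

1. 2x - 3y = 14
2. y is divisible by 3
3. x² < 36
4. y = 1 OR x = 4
No

A contradictory subset is {2x - 3y = 14, y is divisible by 3, y = 1 OR x = 4}. No integer assignment can satisfy these jointly:

  - 2x - 3y = 14: is a linear equation tying the variables together
  - y is divisible by 3: restricts y to multiples of 3
  - y = 1 OR x = 4: forces a choice: either y = 1 or x = 4

Split on the disjunction (y = 1 OR x = 4):
  • If y = 1: this contradicts the divisibility constraint — 1 is not a multiple of 3.
  • If x = 4: with x = 4, writing y = 3y', every remaining term of the linear equation is divisible by 9, so the left side is ≡ 0 (mod 9); but the right side 6 ≡ 6 (mod 9). No integers can satisfy it.
Both branches are infeasible, so the system has no integer solution.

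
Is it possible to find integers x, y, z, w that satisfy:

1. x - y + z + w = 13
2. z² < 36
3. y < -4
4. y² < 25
No

A contradictory subset is {y < -4, y² < 25}. No integer assignment can satisfy these jointly:

  - y < -4: bounds one variable relative to a constant
  - y² < 25: restricts y to |y| ≤ 4

Direct contradiction: the bounds on y require y ≥ -4 and y ≤ -5 simultaneously, which is empty.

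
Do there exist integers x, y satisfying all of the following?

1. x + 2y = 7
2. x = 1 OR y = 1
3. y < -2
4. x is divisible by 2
No

A contradictory subset is {x + 2y = 7, x = 1 OR y = 1, y < -2}. No integer assignment can satisfy these jointly:

  - x + 2y = 7: is a linear equation tying the variables together
  - x = 1 OR y = 1: forces a choice: either x = 1 or y = 1
  - y < -2: bounds one variable relative to a constant

Split on the disjunction (x = 1 OR y = 1):
  • If x = 1: the equation forces y = 3, which contradicts the bound y ≤ -3.
  • If y = 1: this contradicts the bound y ≤ -3.
Both branches are infeasible, so the system has no integer solution.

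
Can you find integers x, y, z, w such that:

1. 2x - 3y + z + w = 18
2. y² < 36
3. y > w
Yes

Take x = 0, y = 1, z = 21, w = 0. Substituting into each constraint:
  (1) 2(0) - 3(1) + 21 + 0 = 18 ✓
  (2) y² = (1)² = 1, and 1 < 36 ✓
  (3) 1 > 0 ✓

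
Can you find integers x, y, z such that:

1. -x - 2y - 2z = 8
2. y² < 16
Yes

Take x = 0, y = 0, z = -4. Substituting into each constraint:
  (1) 0 - 2(0) - 2(-4) = 8 ✓
  (2) y² = (0)² = 0, and 0 < 16 ✓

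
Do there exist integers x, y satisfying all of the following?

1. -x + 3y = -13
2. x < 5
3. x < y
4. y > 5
No

A contradictory subset is {-x + 3y = -13, x < 5, y > 5}. No integer assignment can satisfy these jointly:

  - -x + 3y = -13: is a linear equation tying the variables together
  - x < 5: bounds one variable relative to a constant
  - y > 5: bounds one variable relative to a constant

Range argument: with x ∈ [−∞, 4], y ∈ [6, ∞], the left side of the equation is at least 14, but the right side is -13 < 14. No integer solution exists.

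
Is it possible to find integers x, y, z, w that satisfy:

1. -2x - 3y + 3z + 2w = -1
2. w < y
Yes

Take x = 2, y = 1, z = 2, w = 0. Substituting into each constraint:
  (1) -2(2) - 3(1) + 3(2) + 2(0) = -1 ✓
  (2) 0 < 1 ✓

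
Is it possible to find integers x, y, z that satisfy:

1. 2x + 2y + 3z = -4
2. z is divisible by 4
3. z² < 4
Yes

Take x = -2, y = 0, z = 0. Substituting into each constraint:
  (1) 2(-2) + 2(0) + 3(0) = -4 ✓
  (2) 0 = 4 × 0, remainder 0 ✓
  (3) z² = (0)² = 0, and 0 < 4 ✓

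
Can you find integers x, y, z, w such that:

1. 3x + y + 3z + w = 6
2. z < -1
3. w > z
Yes

Take x = 0, y = 12, z = -2, w = 0. Substituting into each constraint:
  (1) 3(0) + 12 + 3(-2) + 0 = 6 ✓
  (2) -2 < -1 ✓
  (3) 0 > -2 ✓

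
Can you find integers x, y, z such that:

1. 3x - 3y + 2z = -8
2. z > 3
Yes

Take x = 0, y = 6, z = 5. Substituting into each constraint:
  (1) 3(0) - 3(6) + 2(5) = -8 ✓
  (2) 5 > 3 ✓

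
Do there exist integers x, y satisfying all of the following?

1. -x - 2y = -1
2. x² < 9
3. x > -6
Yes

Take x = 1, y = 0. Substituting into each constraint:
  (1) (-1) - 2(0) = -1 ✓
  (2) x² = (1)² = 1, and 1 < 9 ✓
  (3) 1 > -6 ✓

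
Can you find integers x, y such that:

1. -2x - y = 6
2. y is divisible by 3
Yes

Take x = -3, y = 0. Substituting into each constraint:
  (1) -2(-3) + 0 = 6 ✓
  (2) 0 = 3 × 0, remainder 0 ✓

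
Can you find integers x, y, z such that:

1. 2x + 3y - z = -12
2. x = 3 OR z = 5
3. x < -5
Yes

Take x = -8, y = 3, z = 5. Substituting into each constraint:
  (1) 2(-8) + 3(3) + (-5) = -12 ✓
  (2) z = 5, target 5 ✓ (second branch holds)
  (3) -8 < -5 ✓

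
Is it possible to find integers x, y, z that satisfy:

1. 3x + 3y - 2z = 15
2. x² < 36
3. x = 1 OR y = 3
Yes

Take x = 1, y = 0, z = -6. Substituting into each constraint:
  (1) 3(1) + 3(0) - 2(-6) = 15 ✓
  (2) x² = (1)² = 1, and 1 < 36 ✓
  (3) x = 1, target 1 ✓ (first branch holds)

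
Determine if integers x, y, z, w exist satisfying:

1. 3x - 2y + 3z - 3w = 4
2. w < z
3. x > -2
Yes

Take x = 1, y = 1, z = 0, w = -1. Substituting into each constraint:
  (1) 3(1) - 2(1) + 3(0) - 3(-1) = 4 ✓
  (2) -1 < 0 ✓
  (3) 1 > -2 ✓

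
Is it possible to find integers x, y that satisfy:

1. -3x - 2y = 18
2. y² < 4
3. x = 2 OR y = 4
No

The full constraint system is jointly infeasible over the integers. Each constraint and what it forces:

  - -3x - 2y = 18: is a linear equation tying the variables together
  - y² < 4: restricts y to |y| ≤ 1
  - x = 2 OR y = 4: forces a choice: either x = 2 or y = 4

Split on the disjunction (x = 2 OR y = 4):
  • If x = 2: the equation forces y = -12, but y² < 4 requires |y| ≤ 1.
  • If y = 4: this contradicts y² < 4, which requires |y| ≤ 1.
Both branches are infeasible, so the system has no integer solution.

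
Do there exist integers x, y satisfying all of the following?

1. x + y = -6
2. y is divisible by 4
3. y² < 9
Yes

Take x = -6, y = 0. Substituting into each constraint:
  (1) (-6) + 0 = -6 ✓
  (2) 0 = 4 × 0, remainder 0 ✓
  (3) y² = (0)² = 0, and 0 < 9 ✓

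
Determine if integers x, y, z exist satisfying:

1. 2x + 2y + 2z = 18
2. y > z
Yes

Take x = 8, y = 1, z = 0. Substituting into each constraint:
  (1) 2(8) + 2(1) + 2(0) = 18 ✓
  (2) 1 > 0 ✓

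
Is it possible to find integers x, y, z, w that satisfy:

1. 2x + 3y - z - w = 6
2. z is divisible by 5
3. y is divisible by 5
Yes

Take x = 0, y = 0, z = 0, w = -6. Substituting into each constraint:
  (1) 2(0) + 3(0) + 0 + 6 = 6 ✓
  (2) 0 = 5 × 0, remainder 0 ✓
  (3) 0 = 5 × 0, remainder 0 ✓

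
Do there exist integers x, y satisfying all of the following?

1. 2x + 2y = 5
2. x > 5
No

Even the single constraint (2x + 2y = 5) is infeasible over the integers.

  - 2x + 2y = 5: every term on the left is divisible by 2, so the LHS ≡ 0 (mod 2), but the RHS 5 is not — no integer solution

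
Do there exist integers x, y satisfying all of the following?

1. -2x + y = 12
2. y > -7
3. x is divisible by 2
Yes

Take x = 0, y = 12. Substituting into each constraint:
  (1) -2(0) + 12 = 12 ✓
  (2) 12 > -7 ✓
  (3) 0 = 2 × 0, remainder 0 ✓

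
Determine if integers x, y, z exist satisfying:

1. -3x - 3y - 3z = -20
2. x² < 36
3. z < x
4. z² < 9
No

Even the single constraint (-3x - 3y - 3z = -20) is infeasible over the integers.

  - -3x - 3y - 3z = -20: every term on the left is divisible by 3, so the LHS ≡ 0 (mod 3), but the RHS -20 is not — no integer solution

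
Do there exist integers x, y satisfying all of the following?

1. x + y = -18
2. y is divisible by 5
Yes

Take x = -18, y = 0. Substituting into each constraint:
  (1) (-18) + 0 = -18 ✓
  (2) 0 = 5 × 0, remainder 0 ✓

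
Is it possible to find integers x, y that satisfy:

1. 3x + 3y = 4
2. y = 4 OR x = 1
No

Even the single constraint (3x + 3y = 4) is infeasible over the integers.

  - 3x + 3y = 4: every term on the left is divisible by 3, so the LHS ≡ 0 (mod 3), but the RHS 4 is not — no integer solution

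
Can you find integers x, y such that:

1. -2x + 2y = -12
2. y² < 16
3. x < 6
Yes

Take x = 5, y = -1. Substituting into each constraint:
  (1) -2(5) + 2(-1) = -12 ✓
  (2) y² = (-1)² = 1, and 1 < 16 ✓
  (3) 5 < 6 ✓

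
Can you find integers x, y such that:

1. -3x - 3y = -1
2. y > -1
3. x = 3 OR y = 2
No

Even the single constraint (-3x - 3y = -1) is infeasible over the integers.

  - -3x - 3y = -1: every term on the left is divisible by 3, so the LHS ≡ 0 (mod 3), but the RHS -1 is not — no integer solution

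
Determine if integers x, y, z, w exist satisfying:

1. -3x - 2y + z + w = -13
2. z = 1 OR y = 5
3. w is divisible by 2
Yes

Take x = 1, y = 5, z = 0, w = 0. Substituting into each constraint:
  (1) -3(1) - 2(5) + 0 + 0 = -13 ✓
  (2) y = 5, target 5 ✓ (second branch holds)
  (3) 0 = 2 × 0, remainder 0 ✓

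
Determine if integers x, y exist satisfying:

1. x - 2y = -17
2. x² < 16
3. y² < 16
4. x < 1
No

A contradictory subset is {x - 2y = -17, x² < 16, y² < 16}. No integer assignment can satisfy these jointly:

  - x - 2y = -17: is a linear equation tying the variables together
  - x² < 16: restricts x to |x| ≤ 3
  - y² < 16: restricts y to |y| ≤ 3

Range argument: with x ∈ [-3, 3], y ∈ [-3, 3], the left side of the equation is at least -9, but the right side is -17 < -9. No integer solution exists.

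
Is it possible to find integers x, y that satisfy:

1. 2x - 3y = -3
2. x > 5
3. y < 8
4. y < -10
No

A contradictory subset is {2x - 3y = -3, x > 5, y < -10}. No integer assignment can satisfy these jointly:

  - 2x - 3y = -3: is a linear equation tying the variables together
  - x > 5: bounds one variable relative to a constant
  - y < -10: bounds one variable relative to a constant

Range argument: with x ∈ [6, ∞], y ∈ [−∞, -11], the left side of the equation is at least 45, but the right side is -3 < 45. No integer solution exists.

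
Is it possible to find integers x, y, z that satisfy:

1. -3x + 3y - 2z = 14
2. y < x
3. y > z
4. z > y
No

A contradictory subset is {y > z, z > y}. No integer assignment can satisfy these jointly:

  - y > z: bounds one variable relative to another variable
  - z > y: bounds one variable relative to another variable

Direct contradiction: y > z and z > y cannot both hold.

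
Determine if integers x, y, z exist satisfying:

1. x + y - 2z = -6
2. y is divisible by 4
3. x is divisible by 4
Yes

Take x = 0, y = 0, z = 3. Substituting into each constraint:
  (1) 0 + 0 - 2(3) = -6 ✓
  (2) 0 = 4 × 0, remainder 0 ✓
  (3) 0 = 4 × 0, remainder 0 ✓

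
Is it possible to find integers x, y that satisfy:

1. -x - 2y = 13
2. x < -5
Yes

Take x = -7, y = -3. Substituting into each constraint:
  (1) 7 - 2(-3) = 13 ✓
  (2) -7 < -5 ✓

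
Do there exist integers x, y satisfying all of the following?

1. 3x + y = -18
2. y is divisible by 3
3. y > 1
Yes

Take x = -7, y = 3. Substituting into each constraint:
  (1) 3(-7) + 3 = -18 ✓
  (2) 3 = 3 × 1, remainder 0 ✓
  (3) 3 > 1 ✓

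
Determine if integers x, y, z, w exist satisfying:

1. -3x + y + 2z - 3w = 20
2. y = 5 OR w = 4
Yes

Take x = 0, y = 0, z = 16, w = 4. Substituting into each constraint:
  (1) -3(0) + 0 + 2(16) - 3(4) = 20 ✓
  (2) w = 4, target 4 ✓ (second branch holds)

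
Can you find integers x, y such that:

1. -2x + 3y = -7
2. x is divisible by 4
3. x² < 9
No

The full constraint system is jointly infeasible over the integers. Each constraint and what it forces:

  - -2x + 3y = -7: is a linear equation tying the variables together
  - x is divisible by 4: restricts x to multiples of 4
  - x² < 9: restricts x to |x| ≤ 2

The bounds confine x to {0} with 4 | x. For each value, substitute into the equation:
  • x = 0: the equation gives 3y = -7, so y would not be an integer.
Every case fails, so no integer solution exists.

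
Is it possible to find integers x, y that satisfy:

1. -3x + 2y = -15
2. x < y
Yes

Take x = 17, y = 18. Substituting into each constraint:
  (1) -3(17) + 2(18) = -15 ✓
  (2) 17 < 18 ✓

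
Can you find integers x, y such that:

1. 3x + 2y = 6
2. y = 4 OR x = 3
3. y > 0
No

The full constraint system is jointly infeasible over the integers. Each constraint and what it forces:

  - 3x + 2y = 6: is a linear equation tying the variables together
  - y = 4 OR x = 3: forces a choice: either y = 4 or x = 3
  - y > 0: bounds one variable relative to a constant

Split on the disjunction (y = 4 OR x = 3):
  • If y = 4: with y = 4, every remaining term of the linear equation is divisible by 3, so the left side is ≡ 0 (mod 3); but the right side -2 ≡ 1 (mod 3). No integers can satisfy it.
  • If x = 3: with x = 3, every remaining term of the linear equation is divisible by 2, so the left side is ≡ 0 (mod 2); but the right side -3 ≡ 1 (mod 2). No integers can satisfy it.
Both branches are infeasible, so the system has no integer solution.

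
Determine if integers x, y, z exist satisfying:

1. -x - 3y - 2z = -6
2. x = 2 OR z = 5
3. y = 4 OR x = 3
Yes

Take x = 2, y = 4, z = -4. Substituting into each constraint:
  (1) (-2) - 3(4) - 2(-4) = -6 ✓
  (2) x = 2, target 2 ✓ (first branch holds)
  (3) y = 4, target 4 ✓ (first branch holds)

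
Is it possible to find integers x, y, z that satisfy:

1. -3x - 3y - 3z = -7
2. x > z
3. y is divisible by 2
No

Even the single constraint (-3x - 3y - 3z = -7) is infeasible over the integers.

  - -3x - 3y - 3z = -7: every term on the left is divisible by 3, so the LHS ≡ 0 (mod 3), but the RHS -7 is not — no integer solution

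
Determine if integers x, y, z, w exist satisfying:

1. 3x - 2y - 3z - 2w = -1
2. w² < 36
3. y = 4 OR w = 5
Yes

Take x = 0, y = 0, z = -3, w = 5. Substituting into each constraint:
  (1) 3(0) - 2(0) - 3(-3) - 2(5) = -1 ✓
  (2) w² = (5)² = 25, and 25 < 36 ✓
  (3) w = 5, target 5 ✓ (second branch holds)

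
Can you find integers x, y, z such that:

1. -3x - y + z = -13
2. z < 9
Yes

Take x = 4, y = 1, z = 0. Substituting into each constraint:
  (1) -3(4) + (-1) + 0 = -13 ✓
  (2) 0 < 9 ✓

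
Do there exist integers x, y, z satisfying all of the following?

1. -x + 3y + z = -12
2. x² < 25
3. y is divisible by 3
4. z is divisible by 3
Yes

Take x = 3, y = -15, z = 36. Substituting into each constraint:
  (1) (-3) + 3(-15) + 36 = -12 ✓
  (2) x² = (3)² = 9, and 9 < 25 ✓
  (3) -15 = 3 × -5, remainder 0 ✓
  (4) 36 = 3 × 12, remainder 0 ✓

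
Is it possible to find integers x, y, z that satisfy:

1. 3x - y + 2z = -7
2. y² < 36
Yes

Take x = 1, y = 0, z = -5. Substituting into each constraint:
  (1) 3(1) + 0 + 2(-5) = -7 ✓
  (2) y² = (0)² = 0, and 0 < 36 ✓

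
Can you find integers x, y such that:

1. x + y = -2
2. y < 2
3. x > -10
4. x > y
Yes

Take x = 0, y = -2. Substituting into each constraint:
  (1) 0 + (-2) = -2 ✓
  (2) -2 < 2 ✓
  (3) 0 > -10 ✓
  (4) 0 > -2 ✓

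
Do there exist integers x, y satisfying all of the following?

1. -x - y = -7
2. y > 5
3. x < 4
Yes

Take x = 0, y = 7. Substituting into each constraint:
  (1) 0 + (-7) = -7 ✓
  (2) 7 > 5 ✓
  (3) 0 < 4 ✓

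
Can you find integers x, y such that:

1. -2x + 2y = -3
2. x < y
No

Even the single constraint (-2x + 2y = -3) is infeasible over the integers.

  - -2x + 2y = -3: every term on the left is divisible by 2, so the LHS ≡ 0 (mod 2), but the RHS -3 is not — no integer solution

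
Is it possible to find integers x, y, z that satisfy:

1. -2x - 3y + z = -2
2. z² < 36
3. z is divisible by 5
Yes

Take x = 1, y = 0, z = 0. Substituting into each constraint:
  (1) -2(1) - 3(0) + 0 = -2 ✓
  (2) z² = (0)² = 0, and 0 < 36 ✓
  (3) 0 = 5 × 0, remainder 0 ✓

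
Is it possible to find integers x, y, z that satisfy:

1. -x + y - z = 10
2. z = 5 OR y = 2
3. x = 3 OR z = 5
Yes

Take x = 0, y = 15, z = 5. Substituting into each constraint:
  (1) 0 + 15 + (-5) = 10 ✓
  (2) z = 5, target 5 ✓ (first branch holds)
  (3) z = 5, target 5 ✓ (second branch holds)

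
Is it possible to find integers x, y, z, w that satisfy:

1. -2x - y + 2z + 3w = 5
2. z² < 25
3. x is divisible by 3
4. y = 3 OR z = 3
Yes

Take x = 0, y = 1, z = 3, w = 0. Substituting into each constraint:
  (1) -2(0) + (-1) + 2(3) + 3(0) = 5 ✓
  (2) z² = (3)² = 9, and 9 < 25 ✓
  (3) 0 = 3 × 0, remainder 0 ✓
  (4) z = 3, target 3 ✓ (second branch holds)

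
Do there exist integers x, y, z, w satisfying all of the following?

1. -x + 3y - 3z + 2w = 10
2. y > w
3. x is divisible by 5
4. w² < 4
Yes

Take x = 0, y = 0, z = -4, w = -1. Substituting into each constraint:
  (1) 0 + 3(0) - 3(-4) + 2(-1) = 10 ✓
  (2) 0 > -1 ✓
  (3) 0 = 5 × 0, remainder 0 ✓
  (4) w² = (-1)² = 1, and 1 < 4 ✓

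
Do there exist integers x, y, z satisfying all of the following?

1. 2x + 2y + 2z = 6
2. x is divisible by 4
Yes

Take x = 0, y = 3, z = 0. Substituting into each constraint:
  (1) 2(0) + 2(3) + 2(0) = 6 ✓
  (2) 0 = 4 × 0, remainder 0 ✓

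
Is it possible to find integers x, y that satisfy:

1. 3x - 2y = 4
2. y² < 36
Yes

Take x = 0, y = -2. Substituting into each constraint:
  (1) 3(0) - 2(-2) = 4 ✓
  (2) y² = (-2)² = 4, and 4 < 36 ✓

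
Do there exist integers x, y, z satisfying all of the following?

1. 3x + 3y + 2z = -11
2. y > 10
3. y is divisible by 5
Yes

Take x = 0, y = 15, z = -28. Substituting into each constraint:
  (1) 3(0) + 3(15) + 2(-28) = -11 ✓
  (2) 15 > 10 ✓
  (3) 15 = 5 × 3, remainder 0 ✓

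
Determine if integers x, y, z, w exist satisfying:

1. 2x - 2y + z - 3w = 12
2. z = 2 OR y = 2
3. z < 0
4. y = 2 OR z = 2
Yes

Take x = 9, y = 2, z = -2, w = 0. Substituting into each constraint:
  (1) 2(9) - 2(2) + (-2) - 3(0) = 12 ✓
  (2) y = 2, target 2 ✓ (second branch holds)
  (3) -2 < 0 ✓
  (4) y = 2, target 2 ✓ (first branch holds)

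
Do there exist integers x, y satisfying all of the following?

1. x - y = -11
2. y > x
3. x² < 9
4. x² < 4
Yes

Take x = 0, y = 11. Substituting into each constraint:
  (1) 0 + (-11) = -11 ✓
  (2) 11 > 0 ✓
  (3) x² = (0)² = 0, and 0 < 9 ✓
  (4) x² = (0)² = 0, and 0 < 4 ✓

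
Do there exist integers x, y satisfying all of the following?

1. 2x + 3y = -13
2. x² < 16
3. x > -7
Yes

Take x = 1, y = -5. Substituting into each constraint:
  (1) 2(1) + 3(-5) = -13 ✓
  (2) x² = (1)² = 1, and 1 < 16 ✓
  (3) 1 > -7 ✓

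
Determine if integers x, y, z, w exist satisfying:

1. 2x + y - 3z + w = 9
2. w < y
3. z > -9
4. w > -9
Yes

Take x = 1, y = 1, z = -2, w = 0. Substituting into each constraint:
  (1) 2(1) + 1 - 3(-2) + 0 = 9 ✓
  (2) 0 < 1 ✓
  (3) -2 > -9 ✓
  (4) 0 > -9 ✓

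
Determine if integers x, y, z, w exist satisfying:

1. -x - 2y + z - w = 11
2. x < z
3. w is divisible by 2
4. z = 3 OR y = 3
Yes

Take x = 2, y = -5, z = 3, w = 0. Substituting into each constraint:
  (1) (-2) - 2(-5) + 3 + 0 = 11 ✓
  (2) 2 < 3 ✓
  (3) 0 = 2 × 0, remainder 0 ✓
  (4) z = 3, target 3 ✓ (first branch holds)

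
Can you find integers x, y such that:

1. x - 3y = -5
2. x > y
Yes

Take x = 4, y = 3. Substituting into each constraint:
  (1) 4 - 3(3) = -5 ✓
  (2) 4 > 3 ✓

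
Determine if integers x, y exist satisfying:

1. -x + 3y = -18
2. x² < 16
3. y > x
No

The full constraint system is jointly infeasible over the integers. Each constraint and what it forces:

  - -x + 3y = -18: is a linear equation tying the variables together
  - x² < 16: restricts x to |x| ≤ 3
  - y > x: bounds one variable relative to another variable

Propagating the comparison: y > x and x ≥ -3 give y ≥ -2. Range argument: with x ∈ [-3, 3], y ∈ [-2, ∞], the left side of the equation is at least -9, but the right side is -18 < -9. No integer solution exists.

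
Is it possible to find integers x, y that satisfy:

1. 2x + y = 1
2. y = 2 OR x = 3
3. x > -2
Yes

Take x = 3, y = -5. Substituting into each constraint:
  (1) 2(3) + (-5) = 1 ✓
  (2) x = 3, target 3 ✓ (second branch holds)
  (3) 3 > -2 ✓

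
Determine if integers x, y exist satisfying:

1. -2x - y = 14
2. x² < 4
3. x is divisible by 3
Yes

Take x = 0, y = -14. Substituting into each constraint:
  (1) -2(0) + 14 = 14 ✓
  (2) x² = (0)² = 0, and 0 < 4 ✓
  (3) 0 = 3 × 0, remainder 0 ✓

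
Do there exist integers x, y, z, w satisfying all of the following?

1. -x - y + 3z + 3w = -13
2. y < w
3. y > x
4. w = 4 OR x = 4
Yes

Take x = 0, y = 1, z = -8, w = 4. Substituting into each constraint:
  (1) 0 + (-1) + 3(-8) + 3(4) = -13 ✓
  (2) 1 < 4 ✓
  (3) 1 > 0 ✓
  (4) w = 4, target 4 ✓ (first branch holds)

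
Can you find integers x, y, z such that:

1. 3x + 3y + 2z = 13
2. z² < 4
Yes

Take x = 0, y = 5, z = -1. Substituting into each constraint:
  (1) 3(0) + 3(5) + 2(-1) = 13 ✓
  (2) z² = (-1)² = 1, and 1 < 4 ✓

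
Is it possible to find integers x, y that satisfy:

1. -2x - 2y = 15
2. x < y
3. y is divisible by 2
No

Even the single constraint (-2x - 2y = 15) is infeasible over the integers.

  - -2x - 2y = 15: every term on the left is divisible by 2, so the LHS ≡ 0 (mod 2), but the RHS 15 is not — no integer solution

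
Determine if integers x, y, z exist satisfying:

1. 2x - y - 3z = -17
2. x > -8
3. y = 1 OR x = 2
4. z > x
Yes

Take x = 13, y = 1, z = 14. Substituting into each constraint:
  (1) 2(13) + (-1) - 3(14) = -17 ✓
  (2) 13 > -8 ✓
  (3) y = 1, target 1 ✓ (first branch holds)
  (4) 14 > 13 ✓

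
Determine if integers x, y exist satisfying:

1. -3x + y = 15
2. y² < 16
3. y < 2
Yes

Take x = -5, y = 0. Substituting into each constraint:
  (1) -3(-5) + 0 = 15 ✓
  (2) y² = (0)² = 0, and 0 < 16 ✓
  (3) 0 < 2 ✓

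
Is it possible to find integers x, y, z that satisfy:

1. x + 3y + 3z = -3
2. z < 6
Yes

Take x = 0, y = -1, z = 0. Substituting into each constraint:
  (1) 0 + 3(-1) + 3(0) = -3 ✓
  (2) 0 < 6 ✓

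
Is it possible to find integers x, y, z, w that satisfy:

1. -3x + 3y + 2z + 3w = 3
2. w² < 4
Yes

Take x = 0, y = 0, z = 0, w = 1. Substituting into each constraint:
  (1) -3(0) + 3(0) + 2(0) + 3(1) = 3 ✓
  (2) w² = (1)² = 1, and 1 < 4 ✓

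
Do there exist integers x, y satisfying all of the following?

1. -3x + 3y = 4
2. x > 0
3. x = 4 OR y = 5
No

Even the single constraint (-3x + 3y = 4) is infeasible over the integers.

  - -3x + 3y = 4: every term on the left is divisible by 3, so the LHS ≡ 0 (mod 3), but the RHS 4 is not — no integer solution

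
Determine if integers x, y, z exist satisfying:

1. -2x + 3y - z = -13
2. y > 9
Yes

Take x = 0, y = 10, z = 43. Substituting into each constraint:
  (1) -2(0) + 3(10) + (-43) = -13 ✓
  (2) 10 > 9 ✓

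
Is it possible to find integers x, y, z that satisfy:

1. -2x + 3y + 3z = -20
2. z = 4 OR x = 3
Yes

Take x = 1, y = -10, z = 4. Substituting into each constraint:
  (1) -2(1) + 3(-10) + 3(4) = -20 ✓
  (2) z = 4, target 4 ✓ (first branch holds)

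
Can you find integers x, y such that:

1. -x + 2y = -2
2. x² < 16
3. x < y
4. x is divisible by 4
No

A contradictory subset is {-x + 2y = -2, x² < 16, x < y}. No integer assignment can satisfy these jointly:

  - -x + 2y = -2: is a linear equation tying the variables together
  - x² < 16: restricts x to |x| ≤ 3
  - x < y: bounds one variable relative to another variable

The bounds confine x to {-3, -2, -1, 0, 1, 2, 3}. For each value, substitute into the equation:
  • x = -3: the equation gives 2y = -5, so y would not be an integer.
  • x = -2: the equation forces y = -2, but y > x fails since -2 ≤ -2.
  • x = -1: the equation gives 2y = -3, so y would not be an integer.
  • x = 0: the equation forces y = -1, but y > x fails since -1 ≤ 0.
  • x = 1: the equation gives 2y = -1, so y would not be an integer.
  • x = 2: the equation forces y = 0, but y > x fails since 0 ≤ 2.
  • x = 3: the equation gives 2y = 1, so y would not be an integer.
Every case fails, so no integer solution exists.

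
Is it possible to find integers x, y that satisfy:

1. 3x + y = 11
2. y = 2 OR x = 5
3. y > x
No

The full constraint system is jointly infeasible over the integers. Each constraint and what it forces:

  - 3x + y = 11: is a linear equation tying the variables together
  - y = 2 OR x = 5: forces a choice: either y = 2 or x = 5
  - y > x: bounds one variable relative to another variable

Split on the disjunction (y = 2 OR x = 5):
  • If y = 2: the equation forces x = 3, giving (y, x) = (2, 3), which violates y > x.
  • If x = 5: the equation forces y = -4, giving (x, y) = (5, -4), which violates y > x.
Both branches are infeasible, so the system has no integer solution.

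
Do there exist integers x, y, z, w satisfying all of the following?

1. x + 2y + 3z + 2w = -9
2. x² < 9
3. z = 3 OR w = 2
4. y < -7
Yes

Take x = -2, y = -8, z = 3, w = 0. Substituting into each constraint:
  (1) (-2) + 2(-8) + 3(3) + 2(0) = -9 ✓
  (2) x² = (-2)² = 4, and 4 < 9 ✓
  (3) z = 3, target 3 ✓ (first branch holds)
  (4) -8 < -7 ✓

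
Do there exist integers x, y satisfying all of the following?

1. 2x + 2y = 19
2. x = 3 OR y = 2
No

Even the single constraint (2x + 2y = 19) is infeasible over the integers.

  - 2x + 2y = 19: every term on the left is divisible by 2, so the LHS ≡ 0 (mod 2), but the RHS 19 is not — no integer solution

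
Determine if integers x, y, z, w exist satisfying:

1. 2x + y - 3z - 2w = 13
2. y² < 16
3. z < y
Yes

Take x = 0, y = 1, z = 0, w = -6. Substituting into each constraint:
  (1) 2(0) + 1 - 3(0) - 2(-6) = 13 ✓
  (2) y² = (1)² = 1, and 1 < 16 ✓
  (3) 0 < 1 ✓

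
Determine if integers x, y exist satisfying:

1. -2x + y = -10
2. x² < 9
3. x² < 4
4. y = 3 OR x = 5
No

A contradictory subset is {-2x + y = -10, x² < 4, y = 3 OR x = 5}. No integer assignment can satisfy these jointly:

  - -2x + y = -10: is a linear equation tying the variables together
  - x² < 4: restricts x to |x| ≤ 1
  - y = 3 OR x = 5: forces a choice: either y = 3 or x = 5

Split on the disjunction (y = 3 OR x = 5):
  • If y = 3: with y = 3, every remaining term of the linear equation is divisible by 2, so the left side is ≡ 0 (mod 2); but the right side -13 ≡ 1 (mod 2). No integers can satisfy it.
  • If x = 5: this contradicts x² < 4, which requires |x| ≤ 1.
Both branches are infeasible, so the system has no integer solution.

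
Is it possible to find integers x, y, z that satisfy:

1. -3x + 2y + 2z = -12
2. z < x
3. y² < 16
Yes

Take x = 10, y = 0, z = 9. Substituting into each constraint:
  (1) -3(10) + 2(0) + 2(9) = -12 ✓
  (2) 9 < 10 ✓
  (3) y² = (0)² = 0, and 0 < 16 ✓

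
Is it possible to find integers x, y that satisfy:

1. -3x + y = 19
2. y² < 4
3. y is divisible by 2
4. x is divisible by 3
No

The full constraint system is jointly infeasible over the integers. Each constraint and what it forces:

  - -3x + y = 19: is a linear equation tying the variables together
  - y² < 4: restricts y to |y| ≤ 1
  - y is divisible by 2: restricts y to multiples of 2
  - x is divisible by 3: restricts x to multiples of 3

The bounds confine y to {0} with 2 | y. For each value, substitute into the equation:
  • y = 0: the equation gives -3x = 19, so x would not be an integer.
Every case fails, so no integer solution exists.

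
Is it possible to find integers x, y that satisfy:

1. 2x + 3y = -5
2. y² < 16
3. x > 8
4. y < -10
No

A contradictory subset is {y² < 16, y < -10}. No integer assignment can satisfy these jointly:

  - y² < 16: restricts y to |y| ≤ 3
  - y < -10: bounds one variable relative to a constant

Direct contradiction: the bounds on y require y ≥ -3 and y ≤ -11 simultaneously, which is empty.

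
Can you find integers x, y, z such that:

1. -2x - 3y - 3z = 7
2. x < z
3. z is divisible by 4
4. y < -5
Yes

Take x = 7, y = -15, z = 8. Substituting into each constraint:
  (1) -2(7) - 3(-15) - 3(8) = 7 ✓
  (2) 7 < 8 ✓
  (3) 8 = 4 × 2, remainder 0 ✓
  (4) -15 < -5 ✓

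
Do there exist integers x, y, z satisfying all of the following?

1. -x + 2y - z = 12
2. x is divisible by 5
Yes

Take x = 0, y = 6, z = 0. Substituting into each constraint:
  (1) 0 + 2(6) + 0 = 12 ✓
  (2) 0 = 5 × 0, remainder 0 ✓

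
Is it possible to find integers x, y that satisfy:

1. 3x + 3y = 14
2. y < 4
No

Even the single constraint (3x + 3y = 14) is infeasible over the integers.

  - 3x + 3y = 14: every term on the left is divisible by 3, so the LHS ≡ 0 (mod 3), but the RHS 14 is not — no integer solution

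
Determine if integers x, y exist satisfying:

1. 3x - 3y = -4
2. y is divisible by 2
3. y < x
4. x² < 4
No

Even the single constraint (3x - 3y = -4) is infeasible over the integers.

  - 3x - 3y = -4: every term on the left is divisible by 3, so the LHS ≡ 0 (mod 3), but the RHS -4 is not — no integer solution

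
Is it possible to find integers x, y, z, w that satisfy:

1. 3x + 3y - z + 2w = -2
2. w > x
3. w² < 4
Yes

Take x = -1, y = 1, z = 2, w = 0. Substituting into each constraint:
  (1) 3(-1) + 3(1) + (-2) + 2(0) = -2 ✓
  (2) 0 > -1 ✓
  (3) w² = (0)² = 0, and 0 < 4 ✓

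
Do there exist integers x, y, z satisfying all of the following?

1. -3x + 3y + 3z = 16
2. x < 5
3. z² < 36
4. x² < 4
No

Even the single constraint (-3x + 3y + 3z = 16) is infeasible over the integers.

  - -3x + 3y + 3z = 16: every term on the left is divisible by 3, so the LHS ≡ 0 (mod 3), but the RHS 16 is not — no integer solution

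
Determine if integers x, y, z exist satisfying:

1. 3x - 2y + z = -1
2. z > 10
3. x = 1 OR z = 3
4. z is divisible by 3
Yes

Take x = 1, y = 8, z = 12. Substituting into each constraint:
  (1) 3(1) - 2(8) + 12 = -1 ✓
  (2) 12 > 10 ✓
  (3) x = 1, target 1 ✓ (first branch holds)
  (4) 12 = 3 × 4, remainder 0 ✓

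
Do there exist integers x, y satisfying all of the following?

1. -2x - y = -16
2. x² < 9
Yes

Take x = 0, y = 16. Substituting into each constraint:
  (1) -2(0) + (-16) = -16 ✓
  (2) x² = (0)² = 0, and 0 < 9 ✓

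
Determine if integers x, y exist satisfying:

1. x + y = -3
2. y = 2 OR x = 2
Yes

Take x = -5, y = 2. Substituting into each constraint:
  (1) (-5) + 2 = -3 ✓
  (2) y = 2, target 2 ✓ (first branch holds)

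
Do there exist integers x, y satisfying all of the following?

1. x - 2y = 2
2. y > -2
Yes

Take x = 0, y = -1. Substituting into each constraint:
  (1) 0 - 2(-1) = 2 ✓
  (2) -1 > -2 ✓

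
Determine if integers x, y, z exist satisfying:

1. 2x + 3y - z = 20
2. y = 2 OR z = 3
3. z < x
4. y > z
Yes

Take x = 7, y = 2, z = 0. Substituting into each constraint:
  (1) 2(7) + 3(2) + 0 = 20 ✓
  (2) y = 2, target 2 ✓ (first branch holds)
  (3) 0 < 7 ✓
  (4) 2 > 0 ✓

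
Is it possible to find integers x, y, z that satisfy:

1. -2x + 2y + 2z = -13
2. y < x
No

Even the single constraint (-2x + 2y + 2z = -13) is infeasible over the integers.

  - -2x + 2y + 2z = -13: every term on the left is divisible by 2, so the LHS ≡ 0 (mod 2), but the RHS -13 is not — no integer solution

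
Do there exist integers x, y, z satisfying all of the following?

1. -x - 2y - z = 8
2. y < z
Yes

Take x = -9, y = 0, z = 1. Substituting into each constraint:
  (1) 9 - 2(0) + (-1) = 8 ✓
  (2) 0 < 1 ✓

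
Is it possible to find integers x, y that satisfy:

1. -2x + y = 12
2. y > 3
Yes

Take x = -4, y = 4. Substituting into each constraint:
  (1) -2(-4) + 4 = 12 ✓
  (2) 4 > 3 ✓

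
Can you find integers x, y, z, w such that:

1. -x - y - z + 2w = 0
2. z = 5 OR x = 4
Yes

Take x = 0, y = -5, z = 5, w = 0. Substituting into each constraint:
  (1) 0 + 5 + (-5) + 2(0) = 0 ✓
  (2) z = 5, target 5 ✓ (first branch holds)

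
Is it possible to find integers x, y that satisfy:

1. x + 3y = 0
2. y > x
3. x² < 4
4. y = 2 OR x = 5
No

The full constraint system is jointly infeasible over the integers. Each constraint and what it forces:

  - x + 3y = 0: is a linear equation tying the variables together
  - y > x: bounds one variable relative to another variable
  - x² < 4: restricts x to |x| ≤ 1
  - y = 2 OR x = 5: forces a choice: either y = 2 or x = 5

Split on the disjunction (y = 2 OR x = 5):
  • If y = 2: the equation forces x = -6, but x² < 4 requires |x| ≤ 1.
  • If x = 5: this contradicts x² < 4, which requires |x| ≤ 1.
Both branches are infeasible, so the system has no integer solution.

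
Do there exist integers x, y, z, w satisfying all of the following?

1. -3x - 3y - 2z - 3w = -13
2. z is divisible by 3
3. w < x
No

A contradictory subset is {-3x - 3y - 2z - 3w = -13, z is divisible by 3}. No integer assignment can satisfy these jointly:

  - -3x - 3y - 2z - 3w = -13: is a linear equation tying the variables together
  - z is divisible by 3: restricts z to multiples of 3

Modular obstruction: writing z = 3z', every remaining term of the linear equation is divisible by 3, so the left side is ≡ 0 (mod 3); but the right side -13 ≡ 2 (mod 3). No integers can satisfy it.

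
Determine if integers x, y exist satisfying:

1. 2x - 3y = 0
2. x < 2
Yes

Take x = 0, y = 0. Substituting into each constraint:
  (1) 2(0) - 3(0) = 0 ✓
  (2) 0 < 2 ✓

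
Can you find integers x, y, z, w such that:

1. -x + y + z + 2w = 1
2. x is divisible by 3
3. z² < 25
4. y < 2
Yes

Take x = 0, y = 1, z = 0, w = 0. Substituting into each constraint:
  (1) 0 + 1 + 0 + 2(0) = 1 ✓
  (2) 0 = 3 × 0, remainder 0 ✓
  (3) z² = (0)² = 0, and 0 < 25 ✓
  (4) 1 < 2 ✓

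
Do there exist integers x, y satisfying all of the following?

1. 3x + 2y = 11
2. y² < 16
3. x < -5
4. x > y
No

A contradictory subset is {3x + 2y = 11, x < -5, x > y}. No integer assignment can satisfy these jointly:

  - 3x + 2y = 11: is a linear equation tying the variables together
  - x < -5: bounds one variable relative to a constant
  - x > y: bounds one variable relative to another variable

Propagating the comparison: y < x and x ≤ -6 give y ≤ -7. Range argument: with x ∈ [−∞, -6], y ∈ [−∞, -7], the left side of the equation is at most -32, but the right side is 11 > -32. No integer solution exists.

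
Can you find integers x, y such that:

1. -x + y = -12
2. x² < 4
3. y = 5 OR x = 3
No

The full constraint system is jointly infeasible over the integers. Each constraint and what it forces:

  - -x + y = -12: is a linear equation tying the variables together
  - x² < 4: restricts x to |x| ≤ 1
  - y = 5 OR x = 3: forces a choice: either y = 5 or x = 3

Split on the disjunction (y = 5 OR x = 3):
  • If y = 5: the equation forces x = 17, but x² < 4 requires |x| ≤ 1.
  • If x = 3: this contradicts x² < 4, which requires |x| ≤ 1.
Both branches are infeasible, so the system has no integer solution.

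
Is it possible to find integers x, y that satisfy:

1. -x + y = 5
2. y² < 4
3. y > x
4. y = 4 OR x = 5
No

A contradictory subset is {-x + y = 5, y² < 4, y = 4 OR x = 5}. No integer assignment can satisfy these jointly:

  - -x + y = 5: is a linear equation tying the variables together
  - y² < 4: restricts y to |y| ≤ 1
  - y = 4 OR x = 5: forces a choice: either y = 4 or x = 5

Split on the disjunction (y = 4 OR x = 5):
  • If y = 4: this contradicts y² < 4, which requires |y| ≤ 1.
  • If x = 5: the equation forces y = 10, but y² < 4 requires |y| ≤ 1.
Both branches are infeasible, so the system has no integer solution.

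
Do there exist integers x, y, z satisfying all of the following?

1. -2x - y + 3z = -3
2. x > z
Yes

Take x = 0, y = 0, z = -1. Substituting into each constraint:
  (1) -2(0) + 0 + 3(-1) = -3 ✓
  (2) 0 > -1 ✓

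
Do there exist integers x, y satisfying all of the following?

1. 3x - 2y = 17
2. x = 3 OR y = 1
Yes

Take x = 3, y = -4. Substituting into each constraint:
  (1) 3(3) - 2(-4) = 17 ✓
  (2) x = 3, target 3 ✓ (first branch holds)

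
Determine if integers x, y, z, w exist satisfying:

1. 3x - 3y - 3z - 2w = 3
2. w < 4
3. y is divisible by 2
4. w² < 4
Yes

Take x = 1, y = 0, z = 0, w = 0. Substituting into each constraint:
  (1) 3(1) - 3(0) - 3(0) - 2(0) = 3 ✓
  (2) 0 < 4 ✓
  (3) 0 = 2 × 0, remainder 0 ✓
  (4) w² = (0)² = 0, and 0 < 4 ✓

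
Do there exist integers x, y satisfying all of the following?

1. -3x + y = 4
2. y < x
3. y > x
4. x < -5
No

A contradictory subset is {y < x, y > x}. No integer assignment can satisfy these jointly:

  - y < x: bounds one variable relative to another variable
  - y > x: bounds one variable relative to another variable

Direct contradiction: x > y and y > x cannot both hold.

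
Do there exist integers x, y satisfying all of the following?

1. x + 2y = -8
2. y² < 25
Yes

Take x = 0, y = -4. Substituting into each constraint:
  (1) 0 + 2(-4) = -8 ✓
  (2) y² = (-4)² = 16, and 16 < 25 ✓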